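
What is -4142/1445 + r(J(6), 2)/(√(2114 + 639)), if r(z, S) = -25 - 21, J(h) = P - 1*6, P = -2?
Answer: -4142/1445 - 46*√2753/2753 ≈ -3.7431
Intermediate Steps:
J(h) = -8 (J(h) = -2 - 1*6 = -2 - 6 = -8)
r(z, S) = -46
-4142/1445 + r(J(6), 2)/(√(2114 + 639)) = -4142/1445 - 46/√(2114 + 639) = -4142*1/1445 - 46*√2753/2753 = -4142/1445 - 46*√2753/2753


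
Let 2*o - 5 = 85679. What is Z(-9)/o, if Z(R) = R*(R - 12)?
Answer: 189/42842 ≈ 0.0044116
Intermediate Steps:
Z(R) = R*(-12 + R)
o = 42842 (o = 5/2 + (½)*85679 = 5/2 + 85679/2 = 42842)
Z(-9)/o = -9*(-12 - 9)/42842 = -9*(-21)*(1/42842) = 189*(1/42842) = 189/42842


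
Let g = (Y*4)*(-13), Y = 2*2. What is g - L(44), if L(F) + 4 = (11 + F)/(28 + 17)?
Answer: -1847/9 ≈ -205.22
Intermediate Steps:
L(F) = -169/45 + F/45 (L(F) = -4 + (11 + F)/(28 + 17) = -4 + (11 + F)/45 = -4 + (11 + F)*(1/45) = -4 + (11/45 + F/45) = -169/45 + F/45)
Y = 4
g = -208 (g = (4*4)*(-13) = 16*(-13) = -208)
g - L(44) = -208 - (-169/45 + (1/45)*44) = -208 - (-169/45 + 44/45) = -208 - 1*(-25/9) = -208 + 25/9 = -1847/9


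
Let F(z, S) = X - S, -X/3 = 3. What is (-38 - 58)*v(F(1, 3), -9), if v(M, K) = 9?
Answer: -864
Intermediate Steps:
X = -9 (X = -3*3 = -9)
F(z, S) = -9 - S
(-38 - 58)*v(F(1, 3), -9) = (-38 - 58)*9 = -96*9 = -864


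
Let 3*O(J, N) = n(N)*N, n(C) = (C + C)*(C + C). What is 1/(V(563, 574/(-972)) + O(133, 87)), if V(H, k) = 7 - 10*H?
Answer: 1/872381 ≈ 1.1463e-6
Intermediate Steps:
n(C) = 4*C**2 (n(C) = (2*C)*(2*C) = 4*C**2)
O(J, N) = 4*N**3/3 (O(J, N) = ((4*N**2)*N)/3 = (4*N**3)/3 = 4*N**3/3)
1/(V(563, 574/(-972)) + O(133, 87)) = 1/((7 - 10*563) + (4/3)*87**3) = 1/((7 - 5630) + (4/3)*658503) = 1/(-5623 + 878004) = 1/872381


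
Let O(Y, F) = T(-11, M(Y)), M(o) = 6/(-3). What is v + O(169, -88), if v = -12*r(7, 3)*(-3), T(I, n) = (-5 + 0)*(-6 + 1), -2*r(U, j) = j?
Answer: -29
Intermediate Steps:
M(o) = -2 (M(o) = 6*(-1/3) = -2)
r(U, j) = -j/2
T(I, n) = 25 (T(I, n) = -5*(-5) = 25)
O(Y, F) = 25
v = -54 (v = -(-6)*3*(-3) = -12*(-3/2)*(-3) = 18*(-3) = -54)
v + O(169, -88) = -54 + 25 = -29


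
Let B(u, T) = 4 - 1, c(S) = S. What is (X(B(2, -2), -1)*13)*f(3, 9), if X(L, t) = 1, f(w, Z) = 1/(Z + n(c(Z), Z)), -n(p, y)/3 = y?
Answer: -13/18 ≈ -0.72222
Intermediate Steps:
n(p, y) = -3*y
B(u, T) = 3
f(w, Z) = -1/(2*Z) (f(w, Z) = 1/(Z - 3*Z) = 1/(-2*Z) = -1/(2*Z))
(X(B(2, -2), -1)*13)*f(3, 9) = (1*13)*(-1/2/9) = 13*(-1/2*1/9) = 13*(-1/18) = -13/18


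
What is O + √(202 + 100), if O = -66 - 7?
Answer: -73 + √302 ≈ -55.622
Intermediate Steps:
O = -73
O + √(202 + 100) = -73 + √(202 + 100) = -73 + √302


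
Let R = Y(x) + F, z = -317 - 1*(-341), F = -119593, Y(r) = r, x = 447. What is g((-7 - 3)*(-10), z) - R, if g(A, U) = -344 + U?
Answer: 118826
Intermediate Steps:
z = 24 (z = -317 + 341 = 24)
R = -119146 (R = 447 - 119593 = -119146)
g((-7 - 3)*(-10), z) - R = (-344 + 24) - 1*(-119146) = -320 + 119146 = 118826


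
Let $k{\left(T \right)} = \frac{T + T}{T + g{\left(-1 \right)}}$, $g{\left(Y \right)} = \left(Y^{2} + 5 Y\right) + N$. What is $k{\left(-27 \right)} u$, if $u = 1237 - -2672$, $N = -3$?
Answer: $\frac{105543}{17} \approx 6208.4$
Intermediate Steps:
$g{\left(Y \right)} = -3 + Y^{2} + 5 Y$ ($g{\left(Y \right)} = \left(Y^{2} + 5 Y\right) - 3 = -3 + Y^{2} + 5 Y$)
$k{\left(T \right)} = \frac{2 T}{-7 + T}$ ($k{\left(T \right)} = \frac{T + T}{T + \left(-3 + \left(-1\right)^{2} + 5 \left(-1\right)\right)} = \frac{2 T}{T - 7} = \frac{2 T}{-7 + T}$)
$u = 3909$ ($u = 1237 + 2672 = 3909$)
$k{\left(-27 \right)} u = 2 \left(-27\right) \frac{1}{-7 - 27} \cdot 3909 = 2 \left(-27\right) \frac{1}{-34} \cdot 3909 = 2 \left(-27\right) \left(- \frac{1}{34}\right) 3909 = \frac{27}{17} \cdot 3909 = \frac{105543}{17}$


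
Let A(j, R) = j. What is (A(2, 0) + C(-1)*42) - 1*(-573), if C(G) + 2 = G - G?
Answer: 491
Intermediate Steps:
C(G) = -2 (C(G) = -2 + (G - G) = -2 + 0 = -2)
(A(2, 0) + C(-1)*42) - 1*(-573) = (2 - 2*42) - 1*(-573) = (2 - 84) + 573 = -82 + 573 = 491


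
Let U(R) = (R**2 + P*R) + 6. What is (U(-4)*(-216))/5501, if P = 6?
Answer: 432/5501 ≈ 0.078531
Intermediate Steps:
U(R) = 6 + R**2 + 6*R (U(R) = (R**2 + 6*R) + 6 = 6 + R**2 + 6*R)
(U(-4)*(-216))/5501 = ((6 + (-4)**2 + 6*(-4))*(-216))/5501 = ((6 + 16 - 24)*(-216))*(1/5501) = -2*(-216)*(1/5501) = 432*(1/5501) = 432/5501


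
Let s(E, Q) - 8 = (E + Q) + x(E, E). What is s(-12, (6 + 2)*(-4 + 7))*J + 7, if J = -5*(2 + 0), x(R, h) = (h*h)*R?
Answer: 17087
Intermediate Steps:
x(R, h) = R*h**2 (x(R, h) = h**2*R = R*h**2)
J = -10 (J = -5*2 = -10)
s(E, Q) = 8 + E + Q + E**3 (s(E, Q) = 8 + ((E + Q) + E*E**2) = 8 + ((E + Q) + E**3) = 8 + (E + Q + E**3) = 8 + E + Q + E**3)
s(-12, (6 + 2)*(-4 + 7))*J + 7 = (8 - 12 + (6 + 2)*(-4 + 7) + (-12)**3)*(-10) + 7 = (8 - 12 + 8*3 - 1728)*(-10) + 7 = (8 - 12 + 24 - 1728)*(-10) + 7 = -1708*(-10) + 7 = 17080 + 7 = 17087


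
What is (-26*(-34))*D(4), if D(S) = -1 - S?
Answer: -4420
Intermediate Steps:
(-26*(-34))*D(4) = (-26*(-34))*(-1 - 1*4) = 884*(-1 - 4) = 884*(-5) = -4420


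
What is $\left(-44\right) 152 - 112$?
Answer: $-6800$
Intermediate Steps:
$\left(-44\right) 152 - 112 = -6688 - 112 = -6800$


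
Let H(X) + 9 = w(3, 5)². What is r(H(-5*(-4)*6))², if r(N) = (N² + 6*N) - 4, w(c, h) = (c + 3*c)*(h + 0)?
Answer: 166844316413329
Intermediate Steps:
w(c, h) = 4*c*h (w(c, h) = (4*c)*h = 4*c*h)
H(X) = 3591 (H(X) = -9 + (4*3*5)² = -9 + 60² = -9 + 3600 = 3591)
r(N) = -4 + N² + 6*N
r(H(-5*(-4)*6))² = (-4 + 3591² + 6*3591)² = (-4 + 12895281 + 21546)² = 12916823² = 166844316413329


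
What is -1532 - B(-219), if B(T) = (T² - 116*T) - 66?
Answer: -74831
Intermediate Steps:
B(T) = -66 + T² - 116*T
-1532 - B(-219) = -1532 - (-66 + (-219)² - 116*(-219)) = -1532 - (-66 + 47961 + 25404) = -1532 - 1*73299 = -1532 - 73299 = -74831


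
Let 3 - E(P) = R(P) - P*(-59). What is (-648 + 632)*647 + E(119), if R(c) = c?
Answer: -17489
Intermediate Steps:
E(P) = 3 - 60*P (E(P) = 3 - (P - P*(-59)) = 3 - (P - (-59)*P) = 3 - (P + 59*P) = 3 - 60*P)
(-648 + 632)*647 + E(119) = (-648 + 632)*647 + (3 - 60*119) = -16*647 + (3 - 7140) = -10352 - 7137 = -17489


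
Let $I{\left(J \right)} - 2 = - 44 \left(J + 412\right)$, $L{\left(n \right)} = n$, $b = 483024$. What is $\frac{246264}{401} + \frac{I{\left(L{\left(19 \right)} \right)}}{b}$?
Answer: $\frac{59471909287}{96846312} \approx 614.08$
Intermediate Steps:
$I{\left(J \right)} = -18126 - 44 J$ ($I{\left(J \right)} = 2 - 44 \left(J + 412\right) = 2 - 44 \left(412 + J\right) = 2 - \left(18128 + 44 J\right) = -18126 - 44 J$)
$\frac{246264}{401} + \frac{I{\left(L{\left(19 \right)} \right)}}{b} = \frac{246264}{401} + \frac{-18126 - 836}{483024} = 246264 \cdot \frac{1}{401} + \left(-18126 - 836\right) \frac{1}{483024} = \frac{246264}{401} - \frac{9481}{241512} = \frac{59471909287}{96846312}$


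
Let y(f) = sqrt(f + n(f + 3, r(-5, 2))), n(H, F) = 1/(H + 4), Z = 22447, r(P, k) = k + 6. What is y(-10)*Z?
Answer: 22447*I*sqrt(93)/3 ≈ 72157.0*I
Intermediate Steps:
r(P, k) = 6 + k
n(H, F) = 1/(4 + H)
y(f) = sqrt(f + 1/(7 + f)) (y(f) = sqrt(f + 1/(4 + (f + 3))) = sqrt(f + 1/(4 + (3 + f))) = sqrt(f + 1/(7 + f)))
y(-10)*Z = sqrt((1 - 10*(7 - 10))/(7 - 10))*22447 = sqrt((1 - 10*(-3))/(-3))*22447 = sqrt(-(1 + 30)/3)*22447 = sqrt(-1/3*31)*22447 = sqrt(-31/3)*22447 = (I*sqrt(93)/3)*22447 = 22447*I*sqrt(93)/3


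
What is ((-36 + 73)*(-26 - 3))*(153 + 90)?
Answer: -260739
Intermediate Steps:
((-36 + 73)*(-26 - 3))*(153 + 90) = (37*(-29))*243 = -1073*243 = -260739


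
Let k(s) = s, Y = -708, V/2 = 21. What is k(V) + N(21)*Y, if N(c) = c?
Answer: -14826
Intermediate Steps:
V = 42 (V = 2*21 = 42)
k(V) + N(21)*Y = 42 + 21*(-708) = 42 - 14868 = -14826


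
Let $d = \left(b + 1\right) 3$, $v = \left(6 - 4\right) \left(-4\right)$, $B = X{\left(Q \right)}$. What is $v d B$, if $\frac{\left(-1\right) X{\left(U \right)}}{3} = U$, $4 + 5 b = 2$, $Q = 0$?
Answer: $0$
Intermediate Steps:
$b = - \frac{2}{5}$ ($b = - \frac{4}{5} + \frac{1}{5} \cdot 2 = - \frac{4}{5} + \frac{2}{5} = - \frac{2}{5} \approx -0.4$)
$X{\left(U \right)} = - 3 U$
$B = 0$ ($B = \left(-3\right) 0 = 0$)
$v = -8$ ($v = 2 \left(-4\right) = -8$)
$d = \frac{9}{5}$ ($d = \left(- \frac{2}{5} + 1\right) 3 = \frac{3}{5} \cdot 3 = \frac{9}{5} \approx 1.8$)
$v d B = \left(-8\right) \frac{9}{5} \cdot 0 = \left(- \frac{72}{5}\right) 0 = 0$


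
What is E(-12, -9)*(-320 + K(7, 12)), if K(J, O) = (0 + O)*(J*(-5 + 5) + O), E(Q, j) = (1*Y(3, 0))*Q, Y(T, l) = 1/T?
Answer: 704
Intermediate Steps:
Y(T, l) = 1/T
E(Q, j) = Q/3 (E(Q, j) = (1/3)*Q = (1*(⅓))*Q = Q/3)
K(J, O) = O² (K(J, O) = O*(J*0 + O) = O*(0 + O) = O*O = O²)
E(-12, -9)*(-320 + K(7, 12)) = ((⅓)*(-12))*(-320 + 12²) = -4*(-320 + 144) = -4*(-176) = 704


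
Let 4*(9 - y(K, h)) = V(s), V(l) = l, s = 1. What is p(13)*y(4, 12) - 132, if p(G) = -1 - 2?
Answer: -633/4 ≈ -158.25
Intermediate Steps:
y(K, h) = 35/4 (y(K, h) = 9 - 1/4*1 = 9 - 1/4 = 35/4)
p(G) = -3
p(13)*y(4, 12) - 132 = -3*35/4 - 132 = -105/4 - 132 = -633/4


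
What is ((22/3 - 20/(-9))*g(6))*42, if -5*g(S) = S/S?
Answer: -1204/15 ≈ -80.267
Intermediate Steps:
g(S) = -1/5 (g(S) = -S/(5*S) = -1/5*1 = -1/5)
((22/3 - 20/(-9))*g(6))*42 = ((22/3 - 20/(-9))*(-1/5))*42 = ((22*(1/3) - 20*(-1/9))*(-1/5))*42 = ((22/3 + 20/9)*(-1/5))*42 = ((86/9)*(-1/5))*42 = -86/45*42 = -1204/15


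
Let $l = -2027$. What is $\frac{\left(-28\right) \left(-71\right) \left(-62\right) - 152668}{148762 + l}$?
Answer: $- \frac{275924}{146735} \approx -1.8804$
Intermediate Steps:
$\frac{\left(-28\right) \left(-71\right) \left(-62\right) - 152668}{148762 + l} = \frac{\left(-28\right) \left(-71\right) \left(-62\right) - 152668}{148762 - 2027} = \frac{1988 \left(-62\right) - 152668}{146735} = \left(-123256 - 152668\right) \frac{1}{146735} = \left(-275924\right) \frac{1}{146735} = - \frac{275924}{146735}$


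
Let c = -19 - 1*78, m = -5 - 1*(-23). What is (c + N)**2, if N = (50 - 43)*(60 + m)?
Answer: 201601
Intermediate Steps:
m = 18 (m = -5 + 23 = 18)
N = 546 (N = (50 - 43)*(60 + 18) = 7*78 = 546)
c = -97 (c = -19 - 78 = -97)
(c + N)**2 = (-97 + 546)**2 = 449**2 = 201601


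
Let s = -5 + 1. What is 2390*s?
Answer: -9560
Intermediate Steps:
s = -4
2390*s = 2390*(-4) = -9560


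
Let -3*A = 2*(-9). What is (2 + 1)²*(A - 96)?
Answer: -810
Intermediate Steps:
A = 6 (A = -2*(-9)/3 = -⅓*(-18) = 6)
(2 + 1)²*(A - 96) = (2 + 1)²*(6 - 96) = 3²*(-90) = 9*(-90) = -810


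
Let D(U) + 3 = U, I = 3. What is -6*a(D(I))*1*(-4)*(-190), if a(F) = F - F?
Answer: 0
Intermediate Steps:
D(U) = -3 + U
a(F) = 0
-6*a(D(I))*1*(-4)*(-190) = -6*0*1*(-4)*(-190) = -0*(-4)*(-190) = -6*0*(-190) = 0*(-190) = 0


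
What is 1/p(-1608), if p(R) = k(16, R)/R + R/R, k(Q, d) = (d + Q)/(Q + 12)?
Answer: 5628/5827 ≈ 0.96585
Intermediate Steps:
k(Q, d) = (Q + d)/(12 + Q)
p(R) = 1 + (4/7 + R/28)/R (p(R) = ((16 + R)/(12 + 16))/R + R/R = ((16 + R)/28)/R + 1 = (4/7 + R/28)/R + 1 = 1 + (4/7 + R/28)/R)
1/p(-1608) = 1/((1/28)*(16 + 29*(-1608))/(-1608)) = 1/((1/28)*(-1/1608)*(16 - 46632)) = 1/((1/28)*(-1/1608)*(-46616)) = 1/(5827/5628) = 5628/5827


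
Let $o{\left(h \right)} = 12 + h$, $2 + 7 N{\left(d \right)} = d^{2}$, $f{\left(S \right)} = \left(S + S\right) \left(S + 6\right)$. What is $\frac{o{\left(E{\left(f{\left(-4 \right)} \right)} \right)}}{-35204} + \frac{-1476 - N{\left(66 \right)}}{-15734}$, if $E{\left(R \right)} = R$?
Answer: $\frac{9240116}{69237467} \approx 0.13346$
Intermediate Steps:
$f{\left(S \right)} = 2 S \left(6 + S\right)$
$N{\left(d \right)} = - \frac{2}{7} + \frac{d^{2}}{7}$
$\frac{o{\left(E{\left(f{\left(-4 \right)} \right)} \right)}}{-35204} + \frac{-1476 - N{\left(66 \right)}}{-15734} = \frac{12 + 2 \left(-4\right) \left(6 - 4\right)}{-35204} + \frac{-1476 - \left(- \frac{2}{7} + \frac{66^{2}}{7}\right)}{-15734} = \left(12 + 2 \left(-4\right) 2\right) \left(- \frac{1}{35204}\right) + \left(-1476 - \left(- \frac{2}{7} + \frac{1}{7} \cdot 4356\right)\right) \left(- \frac{1}{15734}\right) = \left(12 - 16\right) \left(- \frac{1}{35204}\right) + \left(-1476 - \left(- \frac{2}{7} + \frac{4356}{7}\right)\right) \left(- \frac{1}{15734}\right) = \left(-4\right) \left(- \frac{1}{35204}\right) + \left(-1476 - 622\right) \left(- \frac{1}{15734}\right) = \frac{1}{8801} + \left(-1476 - 622\right) \left(- \frac{1}{15734}\right) = \frac{1}{8801} - - \frac{1049}{7867} = \frac{1}{8801} + \frac{1049}{7867} = \frac{9240116}{69237467}$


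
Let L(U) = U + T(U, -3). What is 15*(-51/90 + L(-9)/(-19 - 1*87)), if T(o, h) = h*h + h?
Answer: -428/53 ≈ -8.0755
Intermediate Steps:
T(o, h) = h + h² (T(o, h) = h² + h = h + h²)
L(U) = 6 + U (L(U) = U - 3*(1 - 3) = U - 3*(-2) = U + 6 = 6 + U)
15*(-51/90 + L(-9)/(-19 - 1*87)) = 15*(-51/90 + (6 - 9)/(-19 - 1*87)) = 15*(-51*1/90 - 3/(-19 - 87)) = 15*(-17/30 - 3/(-106)) = 15*(-17/30 - 3*(-1/106)) = 15*(-17/30 + 3/106) = 15*(-428/795) = -428/53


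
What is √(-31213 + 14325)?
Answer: 2*I*√4222 ≈ 129.95*I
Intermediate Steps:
√(-31213 + 14325) = √(-16888) = 2*I*√4222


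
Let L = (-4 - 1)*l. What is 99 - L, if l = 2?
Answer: 109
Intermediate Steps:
L = -10 (L = (-4 - 1)*2 = -5*2 = -10)
99 - L = 99 - 1*(-10) = 99 + 10 = 109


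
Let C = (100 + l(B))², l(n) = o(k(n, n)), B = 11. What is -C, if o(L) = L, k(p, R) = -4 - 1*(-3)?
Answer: -9801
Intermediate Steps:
k(p, R) = -1 (k(p, R) = -4 + 3 = -1)
l(n) = -1
C = 9801 (C = (100 - 1)² = 99² = 9801)
-C = -1*9801 = -9801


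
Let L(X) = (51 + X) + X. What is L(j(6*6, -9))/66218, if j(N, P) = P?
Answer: 33/66218 ≈ 0.00049835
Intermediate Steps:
L(X) = 51 + 2*X
L(j(6*6, -9))/66218 = (51 + 2*(-9))/66218 = (51 - 18)*(1/66218) = 33*(1/66218) = 33/66218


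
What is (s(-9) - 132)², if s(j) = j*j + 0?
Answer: 2601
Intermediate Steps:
s(j) = j² (s(j) = j² + 0 = j²)
(s(-9) - 132)² = ((-9)² - 132)² = (81 - 132)² = (-51)² = 2601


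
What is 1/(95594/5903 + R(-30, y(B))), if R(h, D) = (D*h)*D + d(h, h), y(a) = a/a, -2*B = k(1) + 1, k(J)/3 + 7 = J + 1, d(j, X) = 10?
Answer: -5903/22466 ≈ -0.26275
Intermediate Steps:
k(J) = -18 + 3*J (k(J) = -21 + 3*(J + 1) = -21 + 3*(1 + J) = -21 + (3 + 3*J) = -18 + 3*J)
B = 7 (B = -((-18 + 3*1) + 1)/2 = -((-18 + 3) + 1)/2 = -(-15 + 1)/2 = -1/2*(-14) = 7)
y(a) = 1
R(h, D) = 10 + h*D**2 (R(h, D) = (D*h)*D + 10 = h*D**2 + 10 = 10 + h*D**2)
1/(95594/5903 + R(-30, y(B))) = 1/(95594/5903 + (10 - 30*1**2)) = 1/(95594*(1/5903) + (10 - 30*1)) = 1/(95594/5903 + (10 - 30)) = 1/(95594/5903 - 20) = 1/(-22466/5903) = -5903/22466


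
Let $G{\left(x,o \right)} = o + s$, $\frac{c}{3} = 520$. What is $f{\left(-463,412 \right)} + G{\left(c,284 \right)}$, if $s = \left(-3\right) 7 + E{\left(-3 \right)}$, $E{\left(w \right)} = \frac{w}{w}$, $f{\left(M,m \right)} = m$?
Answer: $676$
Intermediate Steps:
$c = 1560$ ($c = 3 \cdot 520 = 1560$)
$E{\left(w \right)} = 1$
$s = -20$ ($s = \left(-3\right) 7 + 1 = -21 + 1 = -20$)
$G{\left(x,o \right)} = -20 + o$ ($G{\left(x,o \right)} = o - 20 = -20 + o$)
$f{\left(-463,412 \right)} + G{\left(c,284 \right)} = 412 + \left(-20 + 284\right) = 412 + 264 = 676$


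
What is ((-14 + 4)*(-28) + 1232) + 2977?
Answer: 4489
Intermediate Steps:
((-14 + 4)*(-28) + 1232) + 2977 = (-10*(-28) + 1232) + 2977 = (280 + 1232) + 2977 = 1512 + 2977 = 4489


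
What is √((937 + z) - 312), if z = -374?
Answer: √251 ≈ 15.843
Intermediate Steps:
√((937 + z) - 312) = √((937 - 374) - 312) = √(563 - 312) = √251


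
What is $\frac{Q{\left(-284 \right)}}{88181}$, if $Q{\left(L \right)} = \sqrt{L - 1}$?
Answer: $\frac{i \sqrt{285}}{88181} \approx 0.00019145 i$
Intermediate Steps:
$Q{\left(L \right)} = \sqrt{-1 + L}$
$\frac{Q{\left(-284 \right)}}{88181} = \frac{\sqrt{-1 - 284}}{88181} = \sqrt{-285} \cdot \frac{1}{88181} = i \sqrt{285} \cdot \frac{1}{88181} = \frac{i \sqrt{285}}{88181}$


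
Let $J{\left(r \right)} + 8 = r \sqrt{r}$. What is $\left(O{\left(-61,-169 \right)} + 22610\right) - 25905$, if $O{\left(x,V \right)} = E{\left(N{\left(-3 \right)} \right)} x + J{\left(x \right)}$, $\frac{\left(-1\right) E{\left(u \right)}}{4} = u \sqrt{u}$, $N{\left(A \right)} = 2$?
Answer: $-3303 + 488 \sqrt{2} - 61 i \sqrt{61} \approx -2612.9 - 476.43 i$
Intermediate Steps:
$J{\left(r \right)} = -8 + r^{\frac{3}{2}}$ ($J{\left(r \right)} = -8 + r \sqrt{r} = -8 + r^{\frac{3}{2}}$)
$E{\left(u \right)} = - 4 u^{\frac{3}{2}}$ ($E{\left(u \right)} = - 4 u \sqrt{u} = - 4 u^{\frac{3}{2}}$)
$O{\left(x,V \right)} = -8 + x^{\frac{3}{2}} - 8 x \sqrt{2}$ ($O{\left(x,V \right)} = - 4 \cdot 2^{\frac{3}{2}} x + \left(-8 + x^{\frac{3}{2}}\right) = - 4 \cdot 2 \sqrt{2} x + \left(-8 + x^{\frac{3}{2}}\right) = - 8 \sqrt{2} x + \left(-8 + x^{\frac{3}{2}}\right) = - 8 x \sqrt{2} + \left(-8 + x^{\frac{3}{2}}\right) = -8 + x^{\frac{3}{2}} - 8 x \sqrt{2}$)
$\left(O{\left(-61,-169 \right)} + 22610\right) - 25905 = \left(\left(-8 + \left(-61\right)^{\frac{3}{2}} - - 488 \sqrt{2}\right) + 22610\right) - 25905 = \left(\left(-8 - 61 i \sqrt{61} + 488 \sqrt{2}\right) + 22610\right) - 25905 = \left(\left(-8 + 488 \sqrt{2} - 61 i \sqrt{61}\right) + 22610\right) - 25905 = \left(22602 + 488 \sqrt{2} - 61 i \sqrt{61}\right) - 25905 = -3303 + 488 \sqrt{2} - 61 i \sqrt{61}$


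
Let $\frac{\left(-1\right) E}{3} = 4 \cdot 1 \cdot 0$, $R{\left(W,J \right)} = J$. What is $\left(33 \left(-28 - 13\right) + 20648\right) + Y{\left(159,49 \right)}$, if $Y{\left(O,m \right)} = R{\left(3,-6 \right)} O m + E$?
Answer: $-27451$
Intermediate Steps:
$E = 0$ ($E = - 3 \cdot 4 \cdot 1 \cdot 0 = - 3 \cdot 4 \cdot 0 = \left(-3\right) 0 = 0$)
$Y{\left(O,m \right)} = - 6 O m$ ($Y{\left(O,m \right)} = - 6 O m + 0 = - 6 O m$)
$\left(33 \left(-28 - 13\right) + 20648\right) + Y{\left(159,49 \right)} = \left(33 \left(-28 - 13\right) + 20648\right) - 954 \cdot 49 = \left(33 \left(-41\right) + 20648\right) - 46746 = \left(-1353 + 20648\right) - 46746 = 19295 - 46746 = -27451$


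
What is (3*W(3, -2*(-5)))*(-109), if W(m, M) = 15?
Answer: -4905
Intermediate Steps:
(3*W(3, -2*(-5)))*(-109) = (3*15)*(-109) = 45*(-109) = -4905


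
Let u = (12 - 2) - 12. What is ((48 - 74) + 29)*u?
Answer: -6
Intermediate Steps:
u = -2 (u = 10 - 12 = -2)
((48 - 74) + 29)*u = ((48 - 74) + 29)*(-2) = (-26 + 29)*(-2) = 3*(-2) = -6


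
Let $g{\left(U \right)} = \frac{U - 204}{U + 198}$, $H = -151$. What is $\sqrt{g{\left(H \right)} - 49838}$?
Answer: $\frac{i \sqrt{110108827}}{47} \approx 223.26 i$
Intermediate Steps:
$g{\left(U \right)} = \frac{-204 + U}{198 + U}$
$\sqrt{g{\left(H \right)} - 49838} = \sqrt{\frac{-204 - 151}{198 - 151} - 49838} = \sqrt{\frac{1}{47} \left(-355\right) - 49838} = \sqrt{- \frac{355}{47} - 49838} = \sqrt{- \frac{2342741}{47}} = \frac{i \sqrt{110108827}}{47}$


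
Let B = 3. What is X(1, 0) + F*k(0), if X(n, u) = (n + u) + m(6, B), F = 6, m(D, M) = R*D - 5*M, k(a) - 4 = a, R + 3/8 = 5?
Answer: 151/4 ≈ 37.750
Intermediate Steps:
R = 37/8 (R = -3/8 + 5 = 37/8 ≈ 4.6250)
k(a) = 4 + a
m(D, M) = -5*M + 37*D/8 (m(D, M) = 37*D/8 - 5*M = -5*M + 37*D/8)
X(n, u) = 51/4 + n + u (X(n, u) = (n + u) + (-5*3 + (37/8)*6) = (n + u) + (-15 + 111/4) = (n + u) + 51/4 = 51/4 + n + u)
X(1, 0) + F*k(0) = (51/4 + 1 + 0) + 6*(4 + 0) = 55/4 + 6*4 = 55/4 + 24 = 151/4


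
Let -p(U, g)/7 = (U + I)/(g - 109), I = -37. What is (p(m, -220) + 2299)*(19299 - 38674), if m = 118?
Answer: -2095096250/47 ≈ -4.4577e+7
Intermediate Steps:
p(U, g) = -7*(-37 + U)/(-109 + g) (p(U, g) = -7*(U - 37)/(g - 109) = -7*(-37 + U)/(-109 + g))
(p(m, -220) + 2299)*(19299 - 38674) = (7*(37 - 1*118)/(-109 - 220) + 2299)*(19299 - 38674) = (7*(37 - 118)/(-329) + 2299)*(-19375) = (7*(-1/329)*(-81) + 2299)*(-19375) = (81/47 + 2299)*(-19375) = (108134/47)*(-19375) = -2095096250/47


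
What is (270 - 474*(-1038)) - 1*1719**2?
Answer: -2462679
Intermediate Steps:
(270 - 474*(-1038)) - 1*1719**2 = (270 + 492012) - 1*2954961 = 492282 - 2954961 = -2462679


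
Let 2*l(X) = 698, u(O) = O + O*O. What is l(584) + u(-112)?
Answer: 12781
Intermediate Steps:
u(O) = O + O²
l(X) = 349 (l(X) = (½)*698 = 349)
l(584) + u(-112) = 349 - 112*(1 - 112) = 349 - 112*(-111) = 349 + 12432 = 12781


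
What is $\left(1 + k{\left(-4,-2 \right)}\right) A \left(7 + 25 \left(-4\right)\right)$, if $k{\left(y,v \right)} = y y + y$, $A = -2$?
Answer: $2418$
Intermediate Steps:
$k{\left(y,v \right)} = y + y^{2}$ ($k{\left(y,v \right)} = y^{2} + y = y + y^{2}$)
$\left(1 + k{\left(-4,-2 \right)}\right) A \left(7 + 25 \left(-4\right)\right) = \left(1 - 4 \left(1 - 4\right)\right) \left(-2\right) \left(7 + 25 \left(-4\right)\right) = \left(1 - -12\right) \left(-2\right) \left(7 - 100\right) = \left(1 + 12\right) \left(-2\right) \left(-93\right) = 13 \left(-2\right) \left(-93\right) = \left(-26\right) \left(-93\right) = 2418$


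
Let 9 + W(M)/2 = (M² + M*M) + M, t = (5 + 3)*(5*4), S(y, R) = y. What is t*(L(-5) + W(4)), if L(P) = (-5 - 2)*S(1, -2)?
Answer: 7520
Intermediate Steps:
t = 160 (t = 8*20 = 160)
L(P) = -7 (L(P) = (-5 - 2)*1 = -7*1 = -7)
W(M) = -18 + 2*M + 4*M² (W(M) = -18 + 2*((M² + M*M) + M) = -18 + 2*((M² + M²) + M) = -18 + 2*(2*M² + M) = -18 + 2*(M + 2*M²) = -18 + (2*M + 4*M²) = -18 + 2*M + 4*M²)
t*(L(-5) + W(4)) = 160*(-7 + (-18 + 2*4 + 4*4²)) = 160*(-7 + (-18 + 8 + 4*16)) = 160*(-7 + (-18 + 8 + 64)) = 160*(-7 + 54) = 160*47 = 7520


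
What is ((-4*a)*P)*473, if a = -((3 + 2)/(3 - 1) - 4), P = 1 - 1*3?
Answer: 5676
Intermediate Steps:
P = -2 (P = 1 - 3 = -2)
a = 3/2 (a = -(5/2 - 4) = -1*(-3/2) = 3/2 ≈ 1.5000)
((-4*a)*P)*473 = (-4*3/2*(-2))*473 = -6*(-2)*473 = 12*473 = 5676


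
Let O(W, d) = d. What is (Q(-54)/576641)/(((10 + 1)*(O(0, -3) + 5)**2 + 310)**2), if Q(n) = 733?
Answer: 733/72262343556 ≈ 1.0144e-8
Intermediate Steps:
(Q(-54)/576641)/(((10 + 1)*(O(0, -3) + 5)**2 + 310)**2) = (733/576641)/(((10 + 1)*(-3 + 5)**2 + 310)**2) = (733*(1/576641))/((11*2**2 + 310)**2) = 733/(576641*((11*4 + 310)**2)) = 733/(576641*((44 + 310)**2)) = 733/(576641*(354**2)) = (733/576641)/125316 = (733/576641)*(1/125316) = 733/72262343556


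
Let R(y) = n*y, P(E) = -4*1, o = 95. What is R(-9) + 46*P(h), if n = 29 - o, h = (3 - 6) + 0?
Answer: 410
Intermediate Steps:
h = -3 (h = -3 + 0 = -3)
P(E) = -4
n = -66 (n = 29 - 1*95 = 29 - 95 = -66)
R(y) = -66*y
R(-9) + 46*P(h) = -66*(-9) + 46*(-4) = 594 - 184 = 410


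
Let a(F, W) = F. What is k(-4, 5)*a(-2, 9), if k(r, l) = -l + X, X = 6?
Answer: -2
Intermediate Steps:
k(r, l) = 6 - l (k(r, l) = -l + 6 = 6 - l)
k(-4, 5)*a(-2, 9) = (6 - 1*5)*(-2) = (6 - 5)*(-2) = 1*(-2) = -2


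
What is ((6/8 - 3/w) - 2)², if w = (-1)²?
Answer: 289/16 ≈ 18.063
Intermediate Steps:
w = 1
((6/8 - 3/w) - 2)² = ((6/8 - 3/1) - 2)² = ((6*(⅛) - 3*1) - 2)² = ((¾ - 3) - 2)² = (-9/4 - 2)² = (-17/4)² = 289/16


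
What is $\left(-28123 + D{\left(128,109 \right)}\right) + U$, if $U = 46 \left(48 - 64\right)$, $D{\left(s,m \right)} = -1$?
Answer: $-28860$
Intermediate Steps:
$U = -736$ ($U = 46 \left(-16\right) = -736$)
$\left(-28123 + D{\left(128,109 \right)}\right) + U = \left(-28123 - 1\right) - 736 = -28124 - 736 = -28860$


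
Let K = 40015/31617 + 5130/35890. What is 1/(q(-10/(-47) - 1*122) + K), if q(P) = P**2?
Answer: 250662769317/3718215946736092 ≈ 6.7415e-5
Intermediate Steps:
K = 159833356/113473413 (K = 40015*(1/31617) + 5130*(1/35890) = 40015/31617 + 513/3589 = 159833356/113473413 ≈ 1.4086)
1/(q(-10/(-47) - 1*122) + K) = 1/((-10/(-47) - 1*122)**2 + 159833356/113473413) = 1/((-10*(-1/47) - 122)**2 + 159833356/113473413) = 1/((10/47 - 122)**2 + 159833356/113473413) = 1/((-5724/47)**2 + 159833356/113473413) = 1/(32764176/2209 + 159833356/113473413) = 1/(3718215946736092/250662769317) = 250662769317/3718215946736092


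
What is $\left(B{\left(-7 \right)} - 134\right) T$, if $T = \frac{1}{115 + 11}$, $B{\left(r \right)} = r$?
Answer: $- \frac{47}{42} \approx -1.119$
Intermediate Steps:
$T = \frac{1}{126} \approx 0.0079365$
$\left(B{\left(-7 \right)} - 134\right) T = \left(-7 - 134\right) \frac{1}{126} = \left(-141\right) \frac{1}{126} = - \frac{47}{42}$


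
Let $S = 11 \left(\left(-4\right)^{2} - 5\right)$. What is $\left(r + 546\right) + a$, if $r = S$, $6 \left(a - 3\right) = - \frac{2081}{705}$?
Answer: $\frac{2832019}{4230} \approx 669.51$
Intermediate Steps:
$a = \frac{10609}{4230}$ ($a = 3 + \frac{\left(-2081\right) \frac{1}{705}}{6} = 3 + \frac{1}{6} \left(- \frac{2081}{705}\right) = 3 - \frac{2081}{4230} = \frac{10609}{4230} \approx 2.508$)
$S = 121$ ($S = 11 \left(16 - 5\right) = 11 \cdot 11 = 121$)
$r = 121$
$\left(r + 546\right) + a = \left(121 + 546\right) + \frac{10609}{4230} = 667 + \frac{10609}{4230} = \frac{2832019}{4230}$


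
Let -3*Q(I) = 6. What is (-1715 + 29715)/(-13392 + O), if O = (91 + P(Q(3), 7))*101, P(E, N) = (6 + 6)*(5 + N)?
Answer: 28000/10343 ≈ 2.7071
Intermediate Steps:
Q(I) = -2 (Q(I) = -⅓*6 = -2)
P(E, N) = 60 + 12*N (P(E, N) = 12*(5 + N) = 60 + 12*N)
O = 23735 (O = (91 + (60 + 12*7))*101 = (91 + (60 + 84))*101 = (91 + 144)*101 = 235*101 = 23735)
(-1715 + 29715)/(-13392 + O) = (-1715 + 29715)/(-13392 + 23735) = 28000/10343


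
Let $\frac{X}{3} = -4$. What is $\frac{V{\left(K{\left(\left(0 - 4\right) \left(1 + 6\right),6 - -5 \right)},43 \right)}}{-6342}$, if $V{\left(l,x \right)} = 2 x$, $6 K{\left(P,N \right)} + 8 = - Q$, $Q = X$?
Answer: $- \frac{43}{3171} \approx -0.01356$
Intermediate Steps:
$X = -12$ ($X = 3 \left(-4\right) = -12$)
$Q = -12$
$K{\left(P,N \right)} = \frac{2}{3}$ ($K{\left(P,N \right)} = - \frac{4}{3} + \frac{\left(-1\right) \left(-12\right)}{6} = - \frac{4}{3} + \frac{1}{6} \cdot 12 = - \frac{4}{3} + 2 = \frac{2}{3}$)
$\frac{V{\left(K{\left(\left(0 - 4\right) \left(1 + 6\right),6 - -5 \right)},43 \right)}}{-6342} = \frac{2 \cdot 43}{-6342} = 86 \left(- \frac{1}{6342}\right) = - \frac{43}{3171}$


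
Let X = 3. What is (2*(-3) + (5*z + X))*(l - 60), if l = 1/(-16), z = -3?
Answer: 8649/8 ≈ 1081.1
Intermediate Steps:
l = -1/16 ≈ -0.062500
(2*(-3) + (5*z + X))*(l - 60) = (2*(-3) + (5*(-3) + 3))*(-1/16 - 60) = (-6 + (-15 + 3))*(-961/16) = (-6 - 12)*(-961/16) = -18*(-961/16) = 8649/8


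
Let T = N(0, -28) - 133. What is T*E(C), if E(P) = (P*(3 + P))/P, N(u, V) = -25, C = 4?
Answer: -1106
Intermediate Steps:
E(P) = 3 + P
T = -158 (T = -25 - 133 = -158)
T*E(C) = -158*(3 + 4) = -158*7 = -1106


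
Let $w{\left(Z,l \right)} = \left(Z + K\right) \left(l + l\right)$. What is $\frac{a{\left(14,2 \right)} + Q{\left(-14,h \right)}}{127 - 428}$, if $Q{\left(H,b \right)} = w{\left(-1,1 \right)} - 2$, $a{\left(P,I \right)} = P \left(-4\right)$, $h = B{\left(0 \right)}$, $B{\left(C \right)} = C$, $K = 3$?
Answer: $\frac{54}{301} \approx 0.1794$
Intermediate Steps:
$h = 0$
$a{\left(P,I \right)} = - 4 P$
$w{\left(Z,l \right)} = 2 l \left(3 + Z\right)$ ($w{\left(Z,l \right)} = \left(Z + 3\right) \left(l + l\right) = \left(3 + Z\right) 2 l = 2 l \left(3 + Z\right)$)
$Q{\left(H,b \right)} = 2$ ($Q{\left(H,b \right)} = 2 \cdot 1 \left(3 - 1\right) - 2 = 2 \cdot 1 \cdot 2 - 2 = 4 - 2 = 2$)
$\frac{a{\left(14,2 \right)} + Q{\left(-14,h \right)}}{127 - 428} = \frac{\left(-4\right) 14 + 2}{127 - 428} = \frac{-56 + 2}{-301} = \left(-54\right) \left(- \frac{1}{301}\right) = \frac{54}{301}$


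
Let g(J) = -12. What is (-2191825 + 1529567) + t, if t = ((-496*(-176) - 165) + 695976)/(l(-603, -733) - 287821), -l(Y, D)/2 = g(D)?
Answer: -190596648733/287797 ≈ -6.6226e+5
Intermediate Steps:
l(Y, D) = 24 (l(Y, D) = -2*(-12) = 24)
t = -783107/287797 (t = ((-496*(-176) - 165) + 695976)/(24 - 287821) = ((87296 - 165) + 695976)/(-287797) = (87131 + 695976)*(-1/287797) = 783107*(-1/287797) = -783107/287797 ≈ -2.7210)
(-2191825 + 1529567) + t = (-2191825 + 1529567) - 783107/287797 = -662258 - 783107/287797 = -190596648733/287797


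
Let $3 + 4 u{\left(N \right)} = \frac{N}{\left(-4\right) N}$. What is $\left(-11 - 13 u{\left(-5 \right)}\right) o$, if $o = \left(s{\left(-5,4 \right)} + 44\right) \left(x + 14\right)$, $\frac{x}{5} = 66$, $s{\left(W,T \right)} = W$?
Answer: $- \frac{11739}{2} \approx -5869.5$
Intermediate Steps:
$u{\left(N \right)} = - \frac{13}{16}$ ($u{\left(N \right)} = - \frac{3}{4} + \frac{N \frac{1}{\left(-4\right) N}}{4} = - \frac{3}{4} + \frac{N \left(- \frac{1}{4 N}\right)}{4} = - \frac{3}{4} + \frac{1}{4} \left(- \frac{1}{4}\right) = - \frac{3}{4} - \frac{1}{16} = - \frac{13}{16}$)
$x = 330$ ($x = 5 \cdot 66 = 330$)
$o = 13416$ ($o = \left(-5 + 44\right) \left(330 + 14\right) = 39 \cdot 344 = 13416$)
$\left(-11 - 13 u{\left(-5 \right)}\right) o = \left(-11 - - \frac{169}{16}\right) 13416 = \left(-11 + \frac{169}{16}\right) 13416 = \left(- \frac{7}{16}\right) 13416 = - \frac{11739}{2}$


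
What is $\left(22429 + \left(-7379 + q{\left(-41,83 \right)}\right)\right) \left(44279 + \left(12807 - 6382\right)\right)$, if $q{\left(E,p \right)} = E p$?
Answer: $590549488$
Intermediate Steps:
$\left(22429 + \left(-7379 + q{\left(-41,83 \right)}\right)\right) \left(44279 + \left(12807 - 6382\right)\right) = \left(22429 - 10782\right) \left(44279 + \left(12807 - 6382\right)\right) = \left(22429 - 10782\right) \left(44279 + 6425\right) = \left(22429 - 10782\right) 50704 = 11647 \cdot 50704 = 590549488$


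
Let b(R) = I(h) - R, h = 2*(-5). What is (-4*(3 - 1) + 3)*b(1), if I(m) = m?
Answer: 55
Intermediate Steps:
h = -10
b(R) = -10 - R
(-4*(3 - 1) + 3)*b(1) = (-4*(3 - 1) + 3)*(-10 - 1*1) = (-4*2 + 3)*(-10 - 1) = (-8 + 3)*(-11) = -5*(-11) = 55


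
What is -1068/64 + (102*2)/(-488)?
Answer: -16695/976 ≈ -17.106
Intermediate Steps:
-1068/64 + (102*2)/(-488) = -1068*1/64 + 204*(-1/488) = -267/16 - 51/122 = -16695/976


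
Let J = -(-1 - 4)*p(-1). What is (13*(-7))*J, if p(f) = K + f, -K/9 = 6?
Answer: 25025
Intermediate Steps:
K = -54 (K = -9*6 = -54)
p(f) = -54 + f
J = -275 (J = -(-1 - 4)*(-54 - 1) = -(-5)*(-55) = -1*275 = -275)
(13*(-7))*J = (13*(-7))*(-275) = -91*(-275) = 25025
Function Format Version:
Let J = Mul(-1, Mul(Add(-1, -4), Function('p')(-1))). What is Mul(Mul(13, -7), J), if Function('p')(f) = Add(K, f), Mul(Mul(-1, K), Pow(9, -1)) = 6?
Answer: 25025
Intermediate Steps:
K = -54 (K = Mul(-9, 6) = -54)
Function('p')(f) = Add(-54, f)
J = -275 (J = Mul(-1, Mul(Add(-1, -4), Add(-54, -1))) = Mul(-1, Mul(-5, -55)) = Mul(-1, 275) = -275)
Mul(Mul(13, -7), J) = Mul(Mul(13, -7), -275) = Mul(-91, -275) = 25025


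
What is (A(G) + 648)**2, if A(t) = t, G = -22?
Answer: 391876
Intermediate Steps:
(A(G) + 648)**2 = (-22 + 648)**2 = 626**2 = 391876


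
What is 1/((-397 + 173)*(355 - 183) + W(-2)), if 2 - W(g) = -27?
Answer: -1/38499 ≈ -2.5975e-5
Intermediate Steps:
W(g) = 29 (W(g) = 2 - 1*(-27) = 2 + 27 = 29)
1/((-397 + 173)*(355 - 183) + W(-2)) = 1/((-397 + 173)*(355 - 183) + 29) = 1/(-224*172 + 29) = 1/(-38528 + 29) = 1/(-38499) = -1/38499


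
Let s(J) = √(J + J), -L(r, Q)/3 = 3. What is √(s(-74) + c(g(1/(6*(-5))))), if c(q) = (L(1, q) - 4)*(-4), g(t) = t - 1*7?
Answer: √(52 + 2*I*√37) ≈ 7.2596 + 0.83789*I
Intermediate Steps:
g(t) = -7 + t (g(t) = t - 7 = -7 + t)
L(r, Q) = -9 (L(r, Q) = -3*3 = -9)
s(J) = √2*√J (s(J) = √(2*J) = √2*√J)
c(q) = 52 (c(q) = (-9 - 4)*(-4) = -13*(-4) = 52)
√(s(-74) + c(g(1/(6*(-5))))) = √(√2*√(-74) + 52) = √(√2*(I*√74) + 52) = √(2*I*√37 + 52) = √(52 + 2*I*√37)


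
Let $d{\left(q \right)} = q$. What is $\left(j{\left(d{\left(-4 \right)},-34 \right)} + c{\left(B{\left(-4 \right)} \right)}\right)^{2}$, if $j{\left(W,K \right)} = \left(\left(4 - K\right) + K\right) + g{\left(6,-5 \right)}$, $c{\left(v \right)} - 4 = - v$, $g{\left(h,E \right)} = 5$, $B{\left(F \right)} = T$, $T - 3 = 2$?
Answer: $64$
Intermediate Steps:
$T = 5$ ($T = 3 + 2 = 5$)
$B{\left(F \right)} = 5$
$c{\left(v \right)} = 4 - v$
$j{\left(W,K \right)} = 9$ ($j{\left(W,K \right)} = \left(\left(4 - K\right) + K\right) + 5 = 4 + 5 = 9$)
$\left(j{\left(d{\left(-4 \right)},-34 \right)} + c{\left(B{\left(-4 \right)} \right)}\right)^{2} = \left(9 + \left(4 - 5\right)\right)^{2} = \left(9 - 1\right)^{2} = 8^{2} = 64$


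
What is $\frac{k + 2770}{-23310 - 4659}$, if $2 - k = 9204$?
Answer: $\frac{2144}{9323} \approx 0.22997$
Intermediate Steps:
$k = -9202$ ($k = 2 - 9204 = -9202$)
$\frac{k + 2770}{-23310 - 4659} = \frac{-9202 + 2770}{-23310 - 4659} = - \frac{6432}{-27969} = \left(-6432\right) \left(- \frac{1}{27969}\right) = \frac{2144}{9323}$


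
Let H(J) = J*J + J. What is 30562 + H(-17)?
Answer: 30834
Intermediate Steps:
H(J) = J + J² (H(J) = J² + J = J + J²)
30562 + H(-17) = 30562 - 17*(1 - 17) = 30562 - 17*(-16) = 30562 + 272 = 30834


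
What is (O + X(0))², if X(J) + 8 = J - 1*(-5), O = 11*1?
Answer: 64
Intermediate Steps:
O = 11
X(J) = -3 + J (X(J) = -8 + (J - 1*(-5)) = -8 + (J + 5) = -8 + (5 + J) = -3 + J)
(O + X(0))² = (11 + (-3 + 0))² = (11 - 3)² = 8² = 64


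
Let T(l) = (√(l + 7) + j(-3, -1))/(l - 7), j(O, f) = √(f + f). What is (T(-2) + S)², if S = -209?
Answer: (1881 + √5 + I*√2)²/81 ≈ 43785.0 + 65.76*I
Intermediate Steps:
j(O, f) = √2*√f (j(O, f) = √(2*f) = √2*√f)
T(l) = (√(7 + l) + I*√2)/(-7 + l) (T(l) = (√(l + 7) + √2*√(-1))/(l - 7) = (√(7 + l) + √2*I)/(-7 + l) = (√(7 + l) + I*√2)/(-7 + l))
(T(-2) + S)² = ((√(7 - 2) + I*√2)/(-7 - 2) - 209)² = ((√5 + I*√2)/(-9) - 209)² = (-(√5 + I*√2)/9 - 209)² = ((-√5/9 - I*√2/9) - 209)² = (-209 - √5/9 - I*√2/9)²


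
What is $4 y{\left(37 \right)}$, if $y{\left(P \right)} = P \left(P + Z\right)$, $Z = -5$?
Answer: $4736$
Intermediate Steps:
$y{\left(P \right)} = P \left(-5 + P\right)$ ($y{\left(P \right)} = P \left(P - 5\right) = P \left(-5 + P\right)$)
$4 y{\left(37 \right)} = 4 \cdot 37 \left(-5 + 37\right) = 4 \cdot 37 \cdot 32 = 4 \cdot 1184 = 4736$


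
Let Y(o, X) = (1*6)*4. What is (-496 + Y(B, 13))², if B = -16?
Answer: 222784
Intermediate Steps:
Y(o, X) = 24 (Y(o, X) = 6*4 = 24)
(-496 + Y(B, 13))² = (-496 + 24)² = (-472)² = 222784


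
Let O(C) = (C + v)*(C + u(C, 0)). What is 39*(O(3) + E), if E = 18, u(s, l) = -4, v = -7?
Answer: 858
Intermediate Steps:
O(C) = (-7 + C)*(-4 + C) (O(C) = (C - 7)*(C - 4) = (-7 + C)*(-4 + C))
39*(O(3) + E) = 39*((28 + 3**2 - 11*3) + 18) = 39*((28 + 9 - 33) + 18) = 39*(4 + 18) = 39*22 = 858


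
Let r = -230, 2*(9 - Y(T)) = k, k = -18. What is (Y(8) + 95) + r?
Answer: -117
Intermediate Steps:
Y(T) = 18 (Y(T) = 9 - ½*(-18) = 9 + 9 = 18)
(Y(8) + 95) + r = (18 + 95) - 230 = 113 - 230 = -117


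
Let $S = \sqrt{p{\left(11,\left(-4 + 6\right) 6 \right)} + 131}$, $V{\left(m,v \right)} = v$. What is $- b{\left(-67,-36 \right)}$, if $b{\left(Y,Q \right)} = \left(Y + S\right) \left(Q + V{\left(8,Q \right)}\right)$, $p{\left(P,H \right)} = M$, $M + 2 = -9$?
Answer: $-4824 + 144 \sqrt{30} \approx -4035.3$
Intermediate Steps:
$M = -11$ ($M = -2 - 9 = -11$)
$p{\left(P,H \right)} = -11$
$S = 2 \sqrt{30}$ ($S = \sqrt{-11 + 131} = \sqrt{120} = 2 \sqrt{30} \approx 10.954$)
$b{\left(Y,Q \right)} = 2 Q \left(Y + 2 \sqrt{30}\right)$ ($b{\left(Y,Q \right)} = \left(Y + 2 \sqrt{30}\right) \left(Q + Q\right) = \left(Y + 2 \sqrt{30}\right) 2 Q = 2 Q \left(Y + 2 \sqrt{30}\right)$)
$- b{\left(-67,-36 \right)} = - 2 \left(-36\right) \left(-67 + 2 \sqrt{30}\right) = - (4824 - 144 \sqrt{30}) = -4824 + 144 \sqrt{30}$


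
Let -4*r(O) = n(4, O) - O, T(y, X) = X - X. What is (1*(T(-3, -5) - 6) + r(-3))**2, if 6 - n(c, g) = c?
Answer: 841/16 ≈ 52.563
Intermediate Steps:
n(c, g) = 6 - c
T(y, X) = 0
r(O) = -1/2 + O/4 (r(O) = -((6 - 1*4) - O)/4 = -((6 - 4) - O)/4 = -(2 - O)/4 = -1/2 + O/4)
(1*(T(-3, -5) - 6) + r(-3))**2 = (1*(0 - 6) + (-1/2 + (1/4)*(-3)))**2 = (1*(-6) + (-1/2 - 3/4))**2 = (-6 - 5/4)**2 = (-29/4)**2 = 841/16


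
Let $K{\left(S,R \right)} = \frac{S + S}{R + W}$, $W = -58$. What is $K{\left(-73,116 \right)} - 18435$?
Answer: $- \frac{534688}{29} \approx -18438.0$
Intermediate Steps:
$K{\left(S,R \right)} = \frac{2 S}{-58 + R}$ ($K{\left(S,R \right)} = \frac{S + S}{R - 58} = \frac{2 S}{-58 + R}$)
$K{\left(-73,116 \right)} - 18435 = 2 \left(-73\right) \frac{1}{-58 + 116} - 18435 = 2 \left(-73\right) \frac{1}{58} - 18435 = - \frac{73}{29} - 18435 = - \frac{534688}{29}$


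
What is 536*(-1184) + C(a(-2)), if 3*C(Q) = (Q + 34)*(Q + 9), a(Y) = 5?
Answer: -634442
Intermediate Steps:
C(Q) = (9 + Q)*(34 + Q)/3 (C(Q) = ((Q + 34)*(Q + 9))/3 = ((34 + Q)*(9 + Q))/3 = ((9 + Q)*(34 + Q))/3 = (9 + Q)*(34 + Q)/3)
536*(-1184) + C(a(-2)) = 536*(-1184) + (102 + (⅓)*5² + (43/3)*5) = -634624 + (102 + (⅓)*25 + 215/3) = -634624 + (102 + 25/3 + 215/3) = -634624 + 182 = -634442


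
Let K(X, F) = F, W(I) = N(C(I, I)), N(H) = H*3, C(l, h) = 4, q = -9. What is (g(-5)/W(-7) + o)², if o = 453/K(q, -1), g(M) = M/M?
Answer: 29539225/144 ≈ 2.0513e+5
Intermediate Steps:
N(H) = 3*H
W(I) = 12 (W(I) = 3*4 = 12)
g(M) = 1
o = -453 (o = 453/(-1) = 453*(-1) = -453)
(g(-5)/W(-7) + o)² = (1/12 - 453)² = (-5435/12)² = 29539225/144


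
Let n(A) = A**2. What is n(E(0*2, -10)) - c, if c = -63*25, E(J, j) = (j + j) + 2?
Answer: 1899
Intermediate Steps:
E(J, j) = 2 + 2*j (E(J, j) = 2*j + 2 = 2 + 2*j)
c = -1575
n(E(0*2, -10)) - c = (2 + 2*(-10))**2 - 1*(-1575) = (2 - 20)**2 + 1575 = (-18)**2 + 1575 = 324 + 1575 = 1899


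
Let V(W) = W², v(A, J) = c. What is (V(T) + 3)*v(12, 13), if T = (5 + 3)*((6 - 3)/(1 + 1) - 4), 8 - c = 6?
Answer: 806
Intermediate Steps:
c = 2 (c = 8 - 1*6 = 8 - 6 = 2)
v(A, J) = 2
T = -20 (T = 8*(3/2 - 4) = 8*(-5/2) = -20)
(V(T) + 3)*v(12, 13) = ((-20)² + 3)*2 = (400 + 3)*2 = 403*2 = 806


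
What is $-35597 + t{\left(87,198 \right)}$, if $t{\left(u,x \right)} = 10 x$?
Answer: $-33617$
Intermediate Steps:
$-35597 + t{\left(87,198 \right)} = -35597 + 10 \cdot 198 = -35597 + 1980 = -33617$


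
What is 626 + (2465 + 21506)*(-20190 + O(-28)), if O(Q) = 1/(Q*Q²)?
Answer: -10624194286499/21952 ≈ -4.8397e+8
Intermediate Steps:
O(Q) = Q⁻³ (O(Q) = 1/(Q³) = Q⁻³)
626 + (2465 + 21506)*(-20190 + O(-28)) = 626 + (2465 + 21506)*(-20190 + (-28)⁻³) = 626 + 23971*(-20190 - 1/21952) = 626 + 23971*(-443210881/21952) = 626 - 10624208028451/21952 = -10624194286499/21952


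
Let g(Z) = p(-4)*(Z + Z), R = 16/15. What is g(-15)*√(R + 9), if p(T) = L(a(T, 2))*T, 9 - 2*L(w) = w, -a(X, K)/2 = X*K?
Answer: -28*√2265 ≈ -1332.6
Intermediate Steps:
a(X, K) = -2*K*X (a(X, K) = -2*X*K = -2*K*X)
L(w) = 9/2 - w/2
p(T) = T*(9/2 + 2*T) (p(T) = (9/2 - (-1)*2*T)*T = (9/2 - (-2)*T)*T = (9/2 + 2*T)*T = T*(9/2 + 2*T))
R = 16/15 (R = 16*(1/15) = 16/15 ≈ 1.0667)
g(Z) = 28*Z (g(Z) = ((½)*(-4)*(9 + 4*(-4)))*(Z + Z) = ((½)*(-4)*(9 - 16))*(2*Z) = ((½)*(-4)*(-7))*(2*Z) = 14*(2*Z) = 28*Z)
g(-15)*√(R + 9) = (28*(-15))*√(16/15 + 9) = -28*√2265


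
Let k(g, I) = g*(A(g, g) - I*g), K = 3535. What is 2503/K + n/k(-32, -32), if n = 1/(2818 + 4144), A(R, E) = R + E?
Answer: 606699650511/856845086720 ≈ 0.70806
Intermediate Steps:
A(R, E) = E + R
n = 1/6962 ≈ 0.00014364
k(g, I) = g*(2*g - I*g) (k(g, I) = g*((g + g) - I*g) = g*(2*g - I*g))
2503/K + n/k(-32, -32) = 2503/3535 + 1/(6962*(((-32)²*(2 - 1*(-32))))) = 2503*(1/3535) + 1/(6962*((1024*(2 + 32)))) = 2503/3535 + 1/(6962*((1024*34))) = 2503/3535 + (1/6962)/34816 = 2503/3535 + (1/6962)*(1/34816) = 2503/3535 + 1/242388992 = 606699650511/856845086720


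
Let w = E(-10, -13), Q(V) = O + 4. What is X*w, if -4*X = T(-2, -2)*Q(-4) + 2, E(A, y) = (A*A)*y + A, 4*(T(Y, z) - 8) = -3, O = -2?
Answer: 21615/4 ≈ 5403.8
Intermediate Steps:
Q(V) = 2 (Q(V) = -2 + 4 = 2)
T(Y, z) = 29/4 (T(Y, z) = 8 + (1/4)*(-3) = 8 - 3/4 = 29/4)
E(A, y) = A + y*A**2 (E(A, y) = A**2*y + A = y*A**2 + A = A + y*A**2)
w = -1310 (w = -10*(1 - 10*(-13)) = -10*(1 + 130) = -10*131 = -1310)
X = -33/8 (X = -((29/4)*2 + 2)/4 = -(29/2 + 2)/4 = -1/4*33/2 = -33/8 ≈ -4.1250)
X*w = -33/8*(-1310) = 21615/4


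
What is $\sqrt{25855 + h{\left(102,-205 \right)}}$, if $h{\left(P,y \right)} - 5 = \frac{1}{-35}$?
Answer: $\frac{\sqrt{31678465}}{35} \approx 160.81$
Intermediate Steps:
$h{\left(P,y \right)} = \frac{174}{35}$ ($h{\left(P,y \right)} = 5 + \frac{1}{-35} = 5 - \frac{1}{35} = \frac{174}{35}$)
$\sqrt{25855 + h{\left(102,-205 \right)}} = \sqrt{25855 + \frac{174}{35}} = \sqrt{\frac{905099}{35}} = \frac{\sqrt{31678465}}{35}$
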